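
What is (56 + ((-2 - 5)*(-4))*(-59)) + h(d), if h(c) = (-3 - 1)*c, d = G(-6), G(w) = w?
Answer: -1572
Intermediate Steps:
d = -6
h(c) = -4*c
(56 + ((-2 - 5)*(-4))*(-59)) + h(d) = (56 + ((-2 - 5)*(-4))*(-59)) - 4*(-6) = (56 - 7*(-4)*(-59)) + 24 = (56 + 28*(-59)) + 24 = (56 - 1652) + 24 = -1596 + 24 = -1572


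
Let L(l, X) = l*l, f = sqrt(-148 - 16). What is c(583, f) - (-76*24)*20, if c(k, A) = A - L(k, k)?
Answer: -303409 + 2*I*sqrt(41) ≈ -3.0341e+5 + 12.806*I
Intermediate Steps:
f = 2*I*sqrt(41) (f = sqrt(-164) = 2*I*sqrt(41) ≈ 12.806*I)
L(l, X) = l**2
c(k, A) = A - k**2
c(583, f) - (-76*24)*20 = (2*I*sqrt(41) - 1*583**2) - (-76*24)*20 = (2*I*sqrt(41) - 1*339889) - (-1824)*20 = (2*I*sqrt(41) - 339889) - 1*(-36480) = (-339889 + 2*I*sqrt(41)) + 36480 = -303409 + 2*I*sqrt(41)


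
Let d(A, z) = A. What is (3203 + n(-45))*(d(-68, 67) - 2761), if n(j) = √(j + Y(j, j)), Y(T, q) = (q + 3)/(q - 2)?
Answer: -9061287 - 2829*I*√97431/47 ≈ -9.0613e+6 - 18788.0*I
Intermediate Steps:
Y(T, q) = (3 + q)/(-2 + q)
n(j) = √(j + (3 + j)/(-2 + j))
(3203 + n(-45))*(d(-68, 67) - 2761) = (3203 + √((3 + (-45)² - 1*(-45))/(-2 - 45)))*(-68 - 2761) = (3203 + √((3 + 2025 + 45)/(-47)))*(-2829) = (3203 + √(-1/47*2073))*(-2829) = (3203 + √(-2073/47))*(-2829) = (3203 + I*√97431/47)*(-2829) = -9061287 - 2829*I*√97431/47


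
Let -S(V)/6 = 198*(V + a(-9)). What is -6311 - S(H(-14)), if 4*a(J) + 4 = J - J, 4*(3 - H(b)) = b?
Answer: 223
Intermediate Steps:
H(b) = 3 - b/4
a(J) = -1 (a(J) = -1 + (J - J)/4 = -1 + (1/4)*0 = -1 + 0 = -1)
S(V) = 1188 - 1188*V (S(V) = -1188*(V - 1) = -1188*(-1 + V) = -6*(-198 + 198*V) = 1188 - 1188*V)
-6311 - S(H(-14)) = -6311 - (1188 - 1188*(3 - 1/4*(-14))) = -6311 - (1188 - 1188*(3 + 7/2)) = -6311 - (1188 - 1188*13/2) = -6311 - (1188 - 7722) = -6311 - 1*(-6534) = -6311 + 6534 = 223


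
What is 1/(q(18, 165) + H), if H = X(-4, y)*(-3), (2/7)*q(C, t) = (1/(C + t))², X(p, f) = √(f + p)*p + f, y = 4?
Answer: -66978/803729 ≈ -0.083334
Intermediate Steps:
X(p, f) = f + p*√(f + p) (X(p, f) = p*√(f + p) + f = f + p*√(f + p))
q(C, t) = 7/(2*(C + t)²) (q(C, t) = 7*(1/(C + t))²/2 = 7/(2*(C + t)²))
H = -12 (H = (4 - 4*√(4 - 4))*(-3) = (4 - 4*√0)*(-3) = (4 - 4*0)*(-3) = (4 + 0)*(-3) = 4*(-3) = -12)
1/(q(18, 165) + H) = 1/(7/(2*(18 + 165)²) - 12) = 1/((7/2)/183² - 12) = 1/((7/2)*(1/33489) - 12) = 1/(7/66978 - 12) = 1/(-803729/66978) = -66978/803729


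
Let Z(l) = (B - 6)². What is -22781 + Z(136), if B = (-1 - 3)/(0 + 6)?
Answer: -204629/9 ≈ -22737.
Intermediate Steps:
B = -⅔ (B = -4/6 = -4*⅙ = -⅔ ≈ -0.66667)
Z(l) = 400/9 (Z(l) = (-⅔ - 6)² = (-20/3)² = 400/9)
-22781 + Z(136) = -22781 + 400/9 = -204629/9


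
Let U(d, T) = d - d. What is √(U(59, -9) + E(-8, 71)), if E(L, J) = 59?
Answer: √59 ≈ 7.6811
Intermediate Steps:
U(d, T) = 0
√(U(59, -9) + E(-8, 71)) = √(0 + 59) = √59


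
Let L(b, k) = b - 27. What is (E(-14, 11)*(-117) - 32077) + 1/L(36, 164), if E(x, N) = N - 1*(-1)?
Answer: -301328/9 ≈ -33481.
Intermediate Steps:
E(x, N) = 1 + N (E(x, N) = N + 1 = 1 + N)
L(b, k) = -27 + b
(E(-14, 11)*(-117) - 32077) + 1/L(36, 164) = ((1 + 11)*(-117) - 32077) + 1/(-27 + 36) = (12*(-117) - 32077) + 1/9 = (-1404 - 32077) + 1/9 = -33481 + 1/9 = -301328/9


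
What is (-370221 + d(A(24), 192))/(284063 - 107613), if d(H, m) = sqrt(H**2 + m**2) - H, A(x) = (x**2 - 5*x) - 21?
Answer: -185328/88225 + 3*sqrt(25121)/176450 ≈ -2.0979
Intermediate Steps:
A(x) = -21 + x**2 - 5*x
(-370221 + d(A(24), 192))/(284063 - 107613) = (-370221 + (sqrt((-21 + 24**2 - 5*24)**2 + 192**2) - (-21 + 24**2 - 5*24)))/(284063 - 107613) = (-370221 + (sqrt((-21 + 576 - 120)**2 + 36864) - (-21 + 576 - 120)))/176450 = (-370221 + (sqrt(435**2 + 36864) - 1*435))*(1/176450) = (-370221 + (sqrt(189225 + 36864) - 435))*(1/176450) = (-370221 + (sqrt(226089) - 435))*(1/176450) = (-370221 + (3*sqrt(25121) - 435))*(1/176450) = (-370221 + (-435 + 3*sqrt(25121)))*(1/176450) = (-370656 + 3*sqrt(25121))*(1/176450) = -185328/88225 + 3*sqrt(25121)/176450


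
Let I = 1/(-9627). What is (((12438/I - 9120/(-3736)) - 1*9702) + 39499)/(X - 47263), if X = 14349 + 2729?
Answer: 55904956003/14096395 ≈ 3965.9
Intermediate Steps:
I = -1/9627 ≈ -0.00010387
X = 17078
(((12438/I - 9120/(-3736)) - 1*9702) + 39499)/(X - 47263) = (((12438/(-1/9627) - 9120/(-3736)) - 1*9702) + 39499)/(17078 - 47263) = (((12438*(-9627) - 9120*(-1/3736)) - 9702) + 39499)/(-30185) = (((-119740626 + 1140/467) - 9702) + 39499)*(-1/30185) = ((-55918871202/467 - 9702) + 39499)*(-1/30185) = (-55923402036/467 + 39499)*(-1/30185) = -55904956003/467*(-1/30185) = 55904956003/14096395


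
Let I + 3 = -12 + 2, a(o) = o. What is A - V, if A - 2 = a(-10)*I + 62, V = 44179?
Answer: -43985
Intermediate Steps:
I = -13 (I = -3 + (-12 + 2) = -3 - 10 = -13)
A = 194 (A = 2 + (-10*(-13) + 62) = 2 + (130 + 62) = 2 + 192 = 194)
A - V = 194 - 1*44179 = 194 - 44179 = -43985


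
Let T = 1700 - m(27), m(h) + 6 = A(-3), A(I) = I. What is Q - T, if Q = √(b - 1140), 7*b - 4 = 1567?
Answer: -1709 + I*√44863/7 ≈ -1709.0 + 30.258*I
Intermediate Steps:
b = 1571/7 (b = 4/7 + (⅐)*1567 = 4/7 + 1567/7 = 1571/7 ≈ 224.43)
m(h) = -9 (m(h) = -6 - 3 = -9)
T = 1709 (T = 1700 - 1*(-9) = 1700 + 9 = 1709)
Q = I*√44863/7 (Q = √(1571/7 - 1140) = √(-6409/7) = I*√44863/7 ≈ 30.258*I)
Q - T = I*√44863/7 - 1*1709 = I*√44863/7 - 1709 = -1709 + I*√44863/7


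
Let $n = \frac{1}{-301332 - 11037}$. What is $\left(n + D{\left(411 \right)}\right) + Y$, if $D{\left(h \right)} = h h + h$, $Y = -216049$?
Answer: $- \frac{14592942574}{312369} \approx -46717.0$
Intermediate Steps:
$D{\left(h \right)} = h + h^{2}$ ($D{\left(h \right)} = h^{2} + h = h + h^{2}$)
$n = - \frac{1}{312369}$ ($n = \frac{1}{-312369} = - \frac{1}{312369} \approx -3.2013 \cdot 10^{-6}$)
$\left(n + D{\left(411 \right)}\right) + Y = \left(- \frac{1}{312369} + 411 \left(1 + 411\right)\right) - 216049 = \left(- \frac{1}{312369} + 411 \cdot 412\right) - 216049 = \left(- \frac{1}{312369} + 169332\right) - 216049 = \frac{52894067507}{312369} - 216049 = - \frac{14592942574}{312369}$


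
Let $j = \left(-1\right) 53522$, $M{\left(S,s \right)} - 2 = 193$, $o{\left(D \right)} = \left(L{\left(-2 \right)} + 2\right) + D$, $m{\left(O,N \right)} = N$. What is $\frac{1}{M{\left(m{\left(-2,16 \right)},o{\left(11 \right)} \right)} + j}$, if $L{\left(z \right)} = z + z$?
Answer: $- \frac{1}{53327} \approx -1.8752 \cdot 10^{-5}$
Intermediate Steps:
$L{\left(z \right)} = 2 z$
$o{\left(D \right)} = -2 + D$ ($o{\left(D \right)} = \left(2 \left(-2\right) + 2\right) + D = \left(-4 + 2\right) + D = -2 + D$)
$M{\left(S,s \right)} = 195$ ($M{\left(S,s \right)} = 2 + 193 = 195$)
$j = -53522$
$\frac{1}{M{\left(m{\left(-2,16 \right)},o{\left(11 \right)} \right)} + j} = \frac{1}{195 - 53522} = \frac{1}{-53327} = - \frac{1}{53327}$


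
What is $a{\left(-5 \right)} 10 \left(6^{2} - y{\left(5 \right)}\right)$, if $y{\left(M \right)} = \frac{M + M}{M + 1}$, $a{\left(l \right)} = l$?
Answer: $- \frac{5150}{3} \approx -1716.7$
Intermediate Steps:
$y{\left(M \right)} = \frac{2 M}{1 + M}$
$a{\left(-5 \right)} 10 \left(6^{2} - y{\left(5 \right)}\right) = \left(-5\right) 10 \left(6^{2} - 2 \cdot 5 \frac{1}{1 + 5}\right) = - 50 \left(36 - 2 \cdot 5 \cdot \frac{1}{6}\right) = - 50 \left(36 - \frac{5}{3}\right) = \left(-50\right) \frac{103}{3} = - \frac{5150}{3}$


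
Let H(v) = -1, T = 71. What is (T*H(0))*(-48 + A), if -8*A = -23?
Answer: 25631/8 ≈ 3203.9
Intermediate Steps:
A = 23/8 (A = -⅛*(-23) = 23/8 ≈ 2.8750)
(T*H(0))*(-48 + A) = (71*(-1))*(-48 + 23/8) = -71*(-361/8) = 25631/8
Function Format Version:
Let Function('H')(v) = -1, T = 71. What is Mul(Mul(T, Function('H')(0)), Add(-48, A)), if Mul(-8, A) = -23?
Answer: Rational(25631, 8) ≈ 3203.9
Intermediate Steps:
A = Rational(23, 8) (A = Mul(Rational(-1, 8), -23) = Rational(23, 8) ≈ 2.8750)
Mul(Mul(T, Function('H')(0)), Add(-48, A)) = Mul(Mul(71, -1), Add(-48, Rational(23, 8))) = Mul(-71, Rational(-361, 8)) = Rational(25631, 8)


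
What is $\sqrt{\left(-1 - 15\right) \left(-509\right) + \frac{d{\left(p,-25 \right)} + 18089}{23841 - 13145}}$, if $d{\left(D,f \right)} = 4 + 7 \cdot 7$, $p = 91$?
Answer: $\frac{\sqrt{58243975671}}{2674} \approx 90.254$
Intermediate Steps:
$d{\left(D,f \right)} = 53$ ($d{\left(D,f \right)} = 4 + 49 = 53$)
$\sqrt{\left(-1 - 15\right) \left(-509\right) + \frac{d{\left(p,-25 \right)} + 18089}{23841 - 13145}} = \sqrt{\left(-1 - 15\right) \left(-509\right) + \frac{53 + 18089}{23841 - 13145}} = \sqrt{\left(-1 - 15\right) \left(-509\right) + \frac{18142}{10696}} = \sqrt{\left(-16\right) \left(-509\right) + 18142 \cdot \frac{1}{10696}} = \sqrt{8144 + \frac{9071}{5348}} = \sqrt{\frac{43563183}{5348}} = \frac{\sqrt{58243975671}}{2674}$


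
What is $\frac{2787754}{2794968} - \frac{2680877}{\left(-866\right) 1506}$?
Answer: $\frac{115924406695}{37970688393} \approx 3.053$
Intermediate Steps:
$\frac{2787754}{2794968} - \frac{2680877}{\left(-866\right) 1506} = 2787754 \cdot \frac{1}{2794968} - \frac{2680877}{-1304196} = \frac{1393877}{1397484} - - \frac{2680877}{1304196} = \frac{1393877}{1397484} + \frac{2680877}{1304196} = \frac{115924406695}{37970688393}$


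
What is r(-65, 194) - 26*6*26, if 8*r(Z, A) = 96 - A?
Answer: -16273/4 ≈ -4068.3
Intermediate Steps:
r(Z, A) = 12 - A/8 (r(Z, A) = (96 - A)/8 = 12 - A/8)
r(-65, 194) - 26*6*26 = (12 - ⅛*194) - 26*6*26 = (12 - 97/4) - 156*26 = -49/4 - 4056 = -16273/4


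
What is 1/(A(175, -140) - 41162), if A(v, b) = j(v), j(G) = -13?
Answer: -1/41175 ≈ -2.4287e-5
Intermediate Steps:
A(v, b) = -13
1/(A(175, -140) - 41162) = 1/(-13 - 41162) = 1/(-41175) = -1/41175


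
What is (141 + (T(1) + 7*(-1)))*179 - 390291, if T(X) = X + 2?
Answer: -365768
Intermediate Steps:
T(X) = 2 + X
(141 + (T(1) + 7*(-1)))*179 - 390291 = (141 + ((2 + 1) + 7*(-1)))*179 - 390291 = (141 + (3 - 7))*179 - 390291 = (141 - 4)*179 - 390291 = 137*179 - 390291 = 24523 - 390291 = -365768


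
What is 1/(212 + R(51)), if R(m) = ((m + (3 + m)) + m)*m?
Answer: 1/8168 ≈ 0.00012243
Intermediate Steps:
R(m) = m*(3 + 3*m) (R(m) = ((3 + 2*m) + m)*m = (3 + 3*m)*m = m*(3 + 3*m))
1/(212 + R(51)) = 1/(212 + 3*51*(1 + 51)) = 1/(212 + 3*51*52) = 1/(212 + 7956) = 1/8168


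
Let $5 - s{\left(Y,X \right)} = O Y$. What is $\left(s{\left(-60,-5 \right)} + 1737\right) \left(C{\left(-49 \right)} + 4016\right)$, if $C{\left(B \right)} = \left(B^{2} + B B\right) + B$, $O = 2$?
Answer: $16327878$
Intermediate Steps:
$C{\left(B \right)} = B + 2 B^{2}$ ($C{\left(B \right)} = \left(B^{2} + B^{2}\right) + B = 2 B^{2} + B = B + 2 B^{2}$)
$s{\left(Y,X \right)} = 5 - 2 Y$
$\left(s{\left(-60,-5 \right)} + 1737\right) \left(C{\left(-49 \right)} + 4016\right) = \left(\left(5 - -120\right) + 1737\right) \left(- 49 \left(1 + 2 \left(-49\right)\right) + 4016\right) = \left(\left(5 + 120\right) + 1737\right) \left(- 49 \left(1 - 98\right) + 4016\right) = \left(125 + 1737\right) \left(\left(-49\right) \left(-97\right) + 4016\right) = 1862 \left(4753 + 4016\right) = 1862 \cdot 8769 = 16327878$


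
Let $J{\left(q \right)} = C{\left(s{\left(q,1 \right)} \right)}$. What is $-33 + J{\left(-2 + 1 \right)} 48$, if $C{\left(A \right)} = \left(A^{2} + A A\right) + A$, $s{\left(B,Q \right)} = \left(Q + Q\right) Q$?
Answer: $447$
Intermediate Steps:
$s{\left(B,Q \right)} = 2 Q^{2}$ ($s{\left(B,Q \right)} = 2 Q Q = 2 Q^{2}$)
$C{\left(A \right)} = A + 2 A^{2}$ ($C{\left(A \right)} = \left(A^{2} + A^{2}\right) + A = 2 A^{2} + A = A + 2 A^{2}$)
$J{\left(q \right)} = 10$ ($J{\left(q \right)} = 2 \cdot 1^{2} \left(1 + 2 \cdot 2 \cdot 1^{2}\right) = 2 \cdot 1 \left(1 + 2 \cdot 2 \cdot 1\right) = 2 \left(1 + 2 \cdot 2\right) = 2 \left(1 + 4\right) = 2 \cdot 5 = 10$)
$-33 + J{\left(-2 + 1 \right)} 48 = -33 + 10 \cdot 48 = -33 + 480 = 447$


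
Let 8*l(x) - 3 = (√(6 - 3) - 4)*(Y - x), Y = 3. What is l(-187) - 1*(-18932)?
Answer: 150699/8 + 95*√3/4 ≈ 18879.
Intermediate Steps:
l(x) = 3/8 + (-4 + √3)*(3 - x)/8 (l(x) = 3/8 + ((√(6 - 3) - 4)*(3 - x))/8 = 3/8 + ((√3 - 4)*(3 - x))/8 = 3/8 + ((-4 + √3)*(3 - x))/8 = 3/8 + (-4 + √3)*(3 - x)/8)
l(-187) - 1*(-18932) = (-9/8 + (½)*(-187) + 3*√3/8 - ⅛*(-187)*√3) - 1*(-18932) = (-9/8 - 187/2 + 3*√3/8 + 187*√3/8) + 18932 = (-757/8 + 95*√3/4) + 18932 = 150699/8 + 95*√3/4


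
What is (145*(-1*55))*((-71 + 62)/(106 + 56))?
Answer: 7975/18 ≈ 443.06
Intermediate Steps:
(145*(-1*55))*((-71 + 62)/(106 + 56)) = (145*(-55))*(-9/162) = -(-71775)/162 = -7975*(-1/18) = 7975/18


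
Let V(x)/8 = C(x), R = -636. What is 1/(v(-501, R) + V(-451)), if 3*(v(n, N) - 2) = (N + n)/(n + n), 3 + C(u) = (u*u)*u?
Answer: -1002/735338571281 ≈ -1.3626e-9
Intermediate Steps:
C(u) = -3 + u³ (C(u) = -3 + (u*u)*u = -3 + u²*u = -3 + u³)
v(n, N) = 2 + (N + n)/(6*n) (v(n, N) = 2 + ((N + n)/(n + n))/3 = 2 + ((N + n)/((2*n)))/3 = 2 + ((N + n)*(1/(2*n)))/3 = 2 + ((N + n)/(2*n))/3 = 2 + (N + n)/(6*n))
V(x) = -24 + 8*x³ (V(x) = 8*(-3 + x³) = -24 + 8*x³)
1/(v(-501, R) + V(-451)) = 1/((⅙)*(-636 + 13*(-501))/(-501) + (-24 + 8*(-451)³)) = 1/((⅙)*(-1/501)*(-636 - 6513) + (-24 + 8*(-91733851))) = 1/((⅙)*(-1/501)*(-7149) + (-24 - 733870808)) = 1/(2383/1002 - 733870832) = 1/(-735338571281/1002) = -1002/735338571281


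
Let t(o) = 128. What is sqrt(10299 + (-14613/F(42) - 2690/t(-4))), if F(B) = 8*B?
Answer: 11*sqrt(265251)/56 ≈ 101.17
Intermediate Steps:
sqrt(10299 + (-14613/F(42) - 2690/t(-4))) = sqrt(10299 + (-14613/(8*42) - 2690/128)) = sqrt(10299 + (-14613/336 - 2690*1/128)) = sqrt(10299 + (-14613*1/336 - 1345/64)) = sqrt(10299 + (-4871/112 - 1345/64)) = sqrt(10299 - 28899/448) = sqrt(4585053/448) = 11*sqrt(265251)/56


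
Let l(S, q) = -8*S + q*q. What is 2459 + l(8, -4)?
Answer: 2411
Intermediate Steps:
l(S, q) = q² - 8*S (l(S, q) = -8*S + q² = q² - 8*S)
2459 + l(8, -4) = 2459 + ((-4)² - 8*8) = 2459 + (16 - 64) = 2459 - 48 = 2411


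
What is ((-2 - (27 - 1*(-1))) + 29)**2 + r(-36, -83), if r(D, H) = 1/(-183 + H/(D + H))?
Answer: 21575/21694 ≈ 0.99451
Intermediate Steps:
r(D, H) = 1/(-183 + H/(D + H))
((-2 - (27 - 1*(-1))) + 29)**2 + r(-36, -83) = ((-2 - (27 - 1*(-1))) + 29)**2 + (-1*(-36) - 1*(-83))/(182*(-83) + 183*(-36)) = ((-2 - (27 + 1)) + 29)**2 + (36 + 83)/(-15106 - 6588) = ((-2 - 1*28) + 29)**2 + 119/(-21694) = ((-2 - 28) + 29)**2 - 1/21694*119 = (-30 + 29)**2 - 119/21694 = (-1)**2 - 119/21694 = 1 - 119/21694 = 21575/21694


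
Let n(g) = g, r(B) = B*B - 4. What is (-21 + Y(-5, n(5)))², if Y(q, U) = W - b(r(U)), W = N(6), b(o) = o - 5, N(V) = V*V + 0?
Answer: 1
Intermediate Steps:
N(V) = V² (N(V) = V² + 0 = V²)
r(B) = -4 + B² (r(B) = B² - 4 = -4 + B²)
b(o) = -5 + o
W = 36 (W = 6² = 36)
Y(q, U) = 45 - U² (Y(q, U) = 36 - (-5 + (-4 + U²)) = 36 - (-9 + U²) = 36 + (9 - U²) = 45 - U²)
(-21 + Y(-5, n(5)))² = (-21 + (45 - 1*5²))² = (-21 + (45 - 1*25))² = (-21 + (45 - 25))² = (-21 + 20)² = (-1)² = 1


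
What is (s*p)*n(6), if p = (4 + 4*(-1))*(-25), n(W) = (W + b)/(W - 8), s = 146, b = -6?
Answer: 0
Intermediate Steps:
n(W) = (-6 + W)/(-8 + W) (n(W) = (W - 6)/(W - 8) = (-6 + W)/(-8 + W))
p = 0 (p = (4 - 4)*(-25) = 0*(-25) = 0)
(s*p)*n(6) = (146*0)*((-6 + 6)/(-8 + 6)) = 0*(0/(-2)) = 0*(-½*0) = 0*0 = 0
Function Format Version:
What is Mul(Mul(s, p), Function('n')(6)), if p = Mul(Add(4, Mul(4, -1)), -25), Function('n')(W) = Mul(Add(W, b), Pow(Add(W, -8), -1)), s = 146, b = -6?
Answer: 0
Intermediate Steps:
Function('n')(W) = Mul(Pow(Add(-8, W), -1), Add(-6, W)) (Function('n')(W) = Mul(Add(W, -6), Pow(Add(W, -8), -1)) = Mul(Add(-6, W), Pow(Add(-8, W), -1)) = Mul(Pow(Add(-8, W), -1), Add(-6, W)))
p = 0 (p = Mul(Add(4, -4), -25) = Mul(0, -25) = 0)
Mul(Mul(s, p), Function('n')(6)) = Mul(Mul(146, 0), Mul(Pow(Add(-8, 6), -1), Add(-6, 6))) = Mul(0, Mul(Pow(-2, -1), 0)) = Mul(0, Mul(Rational(-1, 2), 0)) = Mul(0, 0) = 0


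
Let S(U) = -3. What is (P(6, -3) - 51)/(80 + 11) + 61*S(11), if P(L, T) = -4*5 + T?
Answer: -16727/91 ≈ -183.81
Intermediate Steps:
P(L, T) = -20 + T
(P(6, -3) - 51)/(80 + 11) + 61*S(11) = ((-20 - 3) - 51)/(80 + 11) + 61*(-3) = (-23 - 51)/91 - 183 = -74*1/91 - 183 = -74/91 - 183 = -16727/91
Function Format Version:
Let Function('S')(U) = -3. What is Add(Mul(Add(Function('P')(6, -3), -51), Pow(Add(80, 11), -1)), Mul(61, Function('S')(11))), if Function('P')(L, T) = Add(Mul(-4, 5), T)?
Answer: Rational(-16727, 91) ≈ -183.81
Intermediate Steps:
Function('P')(L, T) = Add(-20, T)
Add(Mul(Add(Function('P')(6, -3), -51), Pow(Add(80, 11), -1)), Mul(61, Function('S')(11))) = Add(Mul(Add(Add(-20, -3), -51), Pow(Add(80, 11), -1)), Mul(61, -3)) = Add(Mul(Add(-23, -51), Pow(91, -1)), -183) = Add(Mul(-74, Rational(1, 91)), -183) = Add(Rational(-74, 91), -183) = Rational(-16727, 91)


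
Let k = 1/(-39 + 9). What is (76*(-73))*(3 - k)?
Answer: -252434/15 ≈ -16829.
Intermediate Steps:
k = -1/30 (k = 1/(-30) = -1/30 ≈ -0.033333)
(76*(-73))*(3 - k) = (76*(-73))*(3 - 1*(-1/30)) = -5548*(3 + 1/30) = -5548*91/30 = -252434/15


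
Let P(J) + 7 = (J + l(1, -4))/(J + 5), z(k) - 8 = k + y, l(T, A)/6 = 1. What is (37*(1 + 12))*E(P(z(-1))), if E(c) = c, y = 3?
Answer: -42809/15 ≈ -2853.9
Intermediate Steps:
l(T, A) = 6 (l(T, A) = 6*1 = 6)
z(k) = 11 + k (z(k) = 8 + (k + 3) = 8 + (3 + k) = 11 + k)
P(J) = -7 + (6 + J)/(5 + J) (P(J) = -7 + (J + 6)/(J + 5) = -7 + (6 + J)/(5 + J))
(37*(1 + 12))*E(P(z(-1))) = (37*(1 + 12))*((-29 - 6*(11 - 1))/(5 + (11 - 1))) = (37*13)*((-29 - 6*10)/(5 + 10)) = 481*((-29 - 60)/15) = 481*((1/15)*(-89)) = 481*(-89/15) = -42809/15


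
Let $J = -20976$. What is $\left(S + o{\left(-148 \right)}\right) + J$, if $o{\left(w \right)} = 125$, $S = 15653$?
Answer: $-5198$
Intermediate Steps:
$\left(S + o{\left(-148 \right)}\right) + J = \left(15653 + 125\right) - 20976 = 15778 - 20976 = -5198$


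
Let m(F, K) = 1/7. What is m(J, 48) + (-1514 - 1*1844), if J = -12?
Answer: -23505/7 ≈ -3357.9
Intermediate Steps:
m(F, K) = 1/7
m(J, 48) + (-1514 - 1*1844) = 1/7 + (-1514 - 1*1844) = 1/7 + (-1514 - 1844) = 1/7 - 3358 = -23505/7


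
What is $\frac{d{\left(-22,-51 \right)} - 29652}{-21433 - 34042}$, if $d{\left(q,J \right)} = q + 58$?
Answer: $\frac{29616}{55475} \approx 0.53386$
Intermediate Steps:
$d{\left(q,J \right)} = 58 + q$
$\frac{d{\left(-22,-51 \right)} - 29652}{-21433 - 34042} = \frac{\left(58 - 22\right) - 29652}{-21433 - 34042} = \frac{36 - 29652}{-55475} = \left(-29616\right) \left(- \frac{1}{55475}\right) = \frac{29616}{55475}$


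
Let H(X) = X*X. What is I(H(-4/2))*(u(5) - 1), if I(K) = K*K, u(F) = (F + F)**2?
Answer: 1584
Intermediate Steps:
H(X) = X**2
u(F) = 4*F**2 (u(F) = (2*F)**2 = 4*F**2)
I(K) = K**2
I(H(-4/2))*(u(5) - 1) = ((-4/2)**2)**2*(4*5**2 - 1) = ((-4*1/2)**2)**2*(4*25 - 1) = ((-2)**2)**2*(100 - 1) = 4**2*99 = 16*99 = 1584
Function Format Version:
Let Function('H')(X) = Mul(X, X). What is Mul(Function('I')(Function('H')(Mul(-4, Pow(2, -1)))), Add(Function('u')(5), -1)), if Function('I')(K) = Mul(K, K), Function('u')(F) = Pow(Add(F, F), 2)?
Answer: 1584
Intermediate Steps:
Function('H')(X) = Pow(X, 2)
Function('u')(F) = Mul(4, Pow(F, 2)) (Function('u')(F) = Pow(Mul(2, F), 2) = Mul(4, Pow(F, 2)))
Function('I')(K) = Pow(K, 2)
Mul(Function('I')(Function('H')(Mul(-4, Pow(2, -1)))), Add(Function('u')(5), -1)) = Mul(Pow(Pow(Mul(-4, Pow(2, -1)), 2), 2), Add(Mul(4, Pow(5, 2)), -1)) = Mul(Pow(Pow(Mul(-4, Rational(1, 2)), 2), 2), Add(Mul(4, 25), -1)) = Mul(Pow(Pow(-2, 2), 2), Add(100, -1)) = Mul(Pow(4, 2), 99) = Mul(16, 99) = 1584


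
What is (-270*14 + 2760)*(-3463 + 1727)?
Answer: 1770720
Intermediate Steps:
(-270*14 + 2760)*(-3463 + 1727) = (-3780 + 2760)*(-1736) = -1020*(-1736) = 1770720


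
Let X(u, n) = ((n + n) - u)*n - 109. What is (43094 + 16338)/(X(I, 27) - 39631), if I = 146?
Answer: -7429/5278 ≈ -1.4075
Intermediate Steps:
X(u, n) = -109 + n*(-u + 2*n) (X(u, n) = (2*n - u)*n - 109 = (-u + 2*n)*n - 109 = n*(-u + 2*n) - 109 = -109 + n*(-u + 2*n))
(43094 + 16338)/(X(I, 27) - 39631) = (43094 + 16338)/((-109 + 2*27² - 1*27*146) - 39631) = 59432/((-109 + 2*729 - 3942) - 39631) = 59432/((-109 + 1458 - 3942) - 39631) = 59432/(-2593 - 39631) = 59432/(-42224) = 59432*(-1/42224) = -7429/5278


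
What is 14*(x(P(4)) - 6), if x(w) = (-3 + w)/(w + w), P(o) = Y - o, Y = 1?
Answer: -70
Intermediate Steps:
P(o) = 1 - o
x(w) = (-3 + w)/(2*w) (x(w) = (-3 + w)/((2*w)) = (-3 + w)*(1/(2*w)) = (-3 + w)/(2*w))
14*(x(P(4)) - 6) = 14*((-3 + (1 - 1*4))/(2*(1 - 1*4)) - 6) = 14*((-3 + (1 - 4))/(2*(1 - 4)) - 6) = 14*((½)*(-3 - 3)/(-3) - 6) = 14*((½)*(-⅓)*(-6) - 6) = 14*(1 - 6) = 14*(-5) = -70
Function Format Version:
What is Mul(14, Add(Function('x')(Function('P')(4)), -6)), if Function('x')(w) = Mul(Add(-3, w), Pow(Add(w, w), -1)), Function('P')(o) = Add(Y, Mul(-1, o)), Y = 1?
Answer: -70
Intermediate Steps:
Function('P')(o) = Add(1, Mul(-1, o))
Function('x')(w) = Mul(Rational(1, 2), Pow(w, -1), Add(-3, w)) (Function('x')(w) = Mul(Add(-3, w), Pow(Mul(2, w), -1)) = Mul(Add(-3, w), Mul(Rational(1, 2), Pow(w, -1))) = Mul(Rational(1, 2), Pow(w, -1), Add(-3, w)))
Mul(14, Add(Function('x')(Function('P')(4)), -6)) = Mul(14, Add(Mul(Rational(1, 2), Pow(Add(1, Mul(-1, 4)), -1), Add(-3, Add(1, Mul(-1, 4)))), -6)) = Mul(14, Add(Mul(Rational(1, 2), Pow(Add(1, -4), -1), Add(-3, Add(1, -4))), -6)) = Mul(14, Add(Mul(Rational(1, 2), Pow(-3, -1), Add(-3, -3)), -6)) = Mul(14, Add(Mul(Rational(1, 2), Rational(-1, 3), -6), -6)) = Mul(14, Add(1, -6)) = Mul(14, -5) = -70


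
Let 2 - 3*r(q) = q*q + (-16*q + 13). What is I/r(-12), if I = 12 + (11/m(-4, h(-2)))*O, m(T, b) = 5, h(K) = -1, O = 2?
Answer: -246/1735 ≈ -0.14179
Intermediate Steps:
r(q) = -11/3 - q²/3 + 16*q/3 (r(q) = ⅔ - (q*q + (-16*q + 13))/3 = ⅔ - (q² + (13 - 16*q))/3 = ⅔ - (13 + q² - 16*q)/3 = ⅔ + (-13/3 - q²/3 + 16*q/3) = -11/3 - q²/3 + 16*q/3)
I = 82/5 (I = 12 + (11/5)*2 = 12 + 22/5 = 82/5 ≈ 16.400)
I/r(-12) = 82/(5*(-11/3 - ⅓*(-12)² + (16/3)*(-12))) = 82/(5*(-11/3 - ⅓*144 - 64)) = 82/(5*(-11/3 - 48 - 64)) = 82/(5*(-347/3)) = (82/5)*(-3/347) = -246/1735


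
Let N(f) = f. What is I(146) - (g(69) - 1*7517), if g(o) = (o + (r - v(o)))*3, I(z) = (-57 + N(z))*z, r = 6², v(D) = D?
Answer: 20403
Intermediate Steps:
r = 36
I(z) = z*(-57 + z) (I(z) = (-57 + z)*z = z*(-57 + z))
g(o) = 108 (g(o) = (o + (36 - o))*3 = 36*3 = 108)
I(146) - (g(69) - 1*7517) = 146*(-57 + 146) - (108 - 1*7517) = 146*89 - (108 - 7517) = 12994 - 1*(-7409) = 12994 + 7409 = 20403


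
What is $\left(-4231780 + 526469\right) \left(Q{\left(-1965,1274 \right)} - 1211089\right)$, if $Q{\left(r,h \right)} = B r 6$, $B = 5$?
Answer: $4705889477129$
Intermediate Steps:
$Q{\left(r,h \right)} = 30 r$ ($Q{\left(r,h \right)} = 5 r 6 = 30 r$)
$\left(-4231780 + 526469\right) \left(Q{\left(-1965,1274 \right)} - 1211089\right) = \left(-4231780 + 526469\right) \left(30 \left(-1965\right) - 1211089\right) = - 3705311 \left(-58950 - 1211089\right) = \left(-3705311\right) \left(-1270039\right) = 4705889477129$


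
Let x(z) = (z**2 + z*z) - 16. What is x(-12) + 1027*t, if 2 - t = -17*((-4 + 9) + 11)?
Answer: 281670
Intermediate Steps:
t = 274 (t = 2 - (-17)*((-4 + 9) + 11) = 2 - (-17)*(5 + 11) = 2 - (-17)*16 = 2 - 1*(-272) = 2 + 272 = 274)
x(z) = -16 + 2*z**2 (x(z) = (z**2 + z**2) - 16 = 2*z**2 - 16 = -16 + 2*z**2)
x(-12) + 1027*t = (-16 + 2*(-12)**2) + 1027*274 = (-16 + 2*144) + 281398 = (-16 + 288) + 281398 = 272 + 281398 = 281670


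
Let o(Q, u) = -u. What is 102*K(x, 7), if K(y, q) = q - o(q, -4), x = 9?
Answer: 306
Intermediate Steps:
K(y, q) = -4 + q (K(y, q) = q - (-1)*(-4) = q - 1*4 = q - 4 = -4 + q)
102*K(x, 7) = 102*(-4 + 7) = 102*3 = 306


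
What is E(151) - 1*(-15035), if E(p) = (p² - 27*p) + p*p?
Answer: 56560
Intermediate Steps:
E(p) = -27*p + 2*p² (E(p) = (p² - 27*p) + p² = -27*p + 2*p²)
E(151) - 1*(-15035) = 151*(-27 + 2*151) - 1*(-15035) = 151*(-27 + 302) + 15035 = 151*275 + 15035 = 41525 + 15035 = 56560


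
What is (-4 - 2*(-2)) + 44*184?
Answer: 8096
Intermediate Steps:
(-4 - 2*(-2)) + 44*184 = (-4 + 4) + 8096 = 0 + 8096 = 8096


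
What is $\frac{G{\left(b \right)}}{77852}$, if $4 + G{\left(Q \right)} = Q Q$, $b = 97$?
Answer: $\frac{9405}{77852} \approx 0.12081$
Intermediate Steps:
$G{\left(Q \right)} = -4 + Q^{2}$ ($G{\left(Q \right)} = -4 + Q Q = -4 + Q^{2}$)
$\frac{G{\left(b \right)}}{77852} = \frac{-4 + 97^{2}}{77852} = \left(-4 + 9409\right) \frac{1}{77852} = 9405 \cdot \frac{1}{77852} = \frac{9405}{77852}$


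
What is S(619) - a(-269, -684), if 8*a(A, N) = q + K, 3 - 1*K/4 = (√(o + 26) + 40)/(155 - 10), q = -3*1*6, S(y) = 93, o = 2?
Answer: 10891/116 + √7/145 ≈ 93.906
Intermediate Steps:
q = -18 (q = -3*6 = -18)
K = 316/29 - 8*√7/145 (K = 12 - 4*(√(2 + 26) + 40)/(155 - 10) = 12 - 4*(√28 + 40)/145 = 12 - 4*(2*√7 + 40)/145 = 12 - 4*(40 + 2*√7)/145 = 12 - 4*(8/29 + 2*√7/145) = 12 + (-32/29 - 8*√7/145) = 316/29 - 8*√7/145 ≈ 10.751)
a(A, N) = -103/116 - √7/145 (a(A, N) = (-18 + (316/29 - 8*√7/145))/8 = (-206/29 - 8*√7/145)/8 = -103/116 - √7/145)
S(619) - a(-269, -684) = 93 - (-103/116 - √7/145) = 93 + (103/116 + √7/145) = 10891/116 + √7/145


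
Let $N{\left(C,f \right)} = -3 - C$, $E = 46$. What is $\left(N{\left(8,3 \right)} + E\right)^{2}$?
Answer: $1225$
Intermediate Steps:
$\left(N{\left(8,3 \right)} + E\right)^{2} = \left(\left(-3 - 8\right) + 46\right)^{2} = \left(-11 + 46\right)^{2} = 35^{2} = 1225$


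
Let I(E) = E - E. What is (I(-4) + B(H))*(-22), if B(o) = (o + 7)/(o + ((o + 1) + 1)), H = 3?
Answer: -55/2 ≈ -27.500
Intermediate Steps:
I(E) = 0
B(o) = (7 + o)/(2 + 2*o) (B(o) = (7 + o)/(o + ((1 + o) + 1)) = (7 + o)/(o + (2 + o)) = (7 + o)/(2 + 2*o))
(I(-4) + B(H))*(-22) = (0 + (7 + 3)/(2*(1 + 3)))*(-22) = (0 + (½)*10/4)*(-22) = (0 + (½)*(¼)*10)*(-22) = (0 + 5/4)*(-22) = (5/4)*(-22) = -55/2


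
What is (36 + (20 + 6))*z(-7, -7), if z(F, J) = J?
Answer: -434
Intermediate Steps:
(36 + (20 + 6))*z(-7, -7) = (36 + (20 + 6))*(-7) = (36 + 26)*(-7) = 62*(-7) = -434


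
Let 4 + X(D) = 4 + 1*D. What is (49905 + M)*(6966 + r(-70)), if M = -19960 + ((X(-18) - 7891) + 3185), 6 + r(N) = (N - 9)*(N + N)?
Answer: 454482420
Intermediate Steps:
X(D) = D (X(D) = -4 + (4 + 1*D) = -4 + (4 + D) = D)
r(N) = -6 + 2*N*(-9 + N) (r(N) = -6 + (N - 9)*(N + N) = -6 + (-9 + N)*(2*N) = -6 + 2*N*(-9 + N))
M = -24684 (M = -19960 + ((-18 - 7891) + 3185) = -19960 + (-7909 + 3185) = -19960 - 4724 = -24684)
(49905 + M)*(6966 + r(-70)) = (49905 - 24684)*(6966 + (-6 - 18*(-70) + 2*(-70)**2)) = 25221*(6966 + (-6 + 1260 + 2*4900)) = 25221*(6966 + (-6 + 1260 + 9800)) = 25221*(6966 + 11054) = 25221*18020 = 454482420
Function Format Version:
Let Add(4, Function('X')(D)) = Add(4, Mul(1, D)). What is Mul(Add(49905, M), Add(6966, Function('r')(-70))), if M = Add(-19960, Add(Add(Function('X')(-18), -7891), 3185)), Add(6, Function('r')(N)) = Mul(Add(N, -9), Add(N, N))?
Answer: 454482420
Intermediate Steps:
Function('X')(D) = D (Function('X')(D) = Add(-4, Add(4, Mul(1, D))) = Add(-4, Add(4, D)) = D)
Function('r')(N) = Add(-6, Mul(2, N, Add(-9, N))) (Function('r')(N) = Add(-6, Mul(Add(N, -9), Add(N, N))) = Add(-6, Mul(Add(-9, N), Mul(2, N))) = Add(-6, Mul(2, N, Add(-9, N))))
M = -24684 (M = Add(-19960, Add(Add(-18, -7891), 3185)) = Add(-19960, Add(-7909, 3185)) = Add(-19960, -4724) = -24684)
Mul(Add(49905, M), Add(6966, Function('r')(-70))) = Mul(Add(49905, -24684), Add(6966, Add(-6, Mul(-18, -70), Mul(2, Pow(-70, 2))))) = Mul(25221, Add(6966, Add(-6, 1260, Mul(2, 4900)))) = Mul(25221, Add(6966, Add(-6, 1260, 9800))) = Mul(25221, Add(6966, 11054)) = Mul(25221, 18020) = 454482420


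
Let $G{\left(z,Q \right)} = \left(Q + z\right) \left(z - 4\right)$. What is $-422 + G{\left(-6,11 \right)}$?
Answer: $-472$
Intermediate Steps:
$G{\left(z,Q \right)} = \left(-4 + z\right) \left(Q + z\right)$ ($G{\left(z,Q \right)} = \left(Q + z\right) \left(-4 + z\right) = \left(-4 + z\right) \left(Q + z\right)$)
$-422 + G{\left(-6,11 \right)} = -422 + \left(\left(-6\right)^{2} - 44 - -24 + 11 \left(-6\right)\right) = -422 + \left(36 - 44 + 24 - 66\right) = -422 - 50 = -472$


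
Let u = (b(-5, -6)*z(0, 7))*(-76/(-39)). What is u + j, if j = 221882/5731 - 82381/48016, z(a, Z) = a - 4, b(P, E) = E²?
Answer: -871492643195/3577336048 ≈ -243.61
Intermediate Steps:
z(a, Z) = -4 + a
j = 10181760601/275179696 (j = 221882*(1/5731) - 82381*1/48016 = 221882/5731 - 82381/48016 = 10181760601/275179696 ≈ 37.000)
u = -3648/13 (u = ((-6)²*(-4 + 0))*(-76/(-39)) = (36*(-4))*(-76*(-1/39)) = -144*76/39 = -3648/13 ≈ -280.62)
u + j = -3648/13 + 10181760601/275179696 = -871492643195/3577336048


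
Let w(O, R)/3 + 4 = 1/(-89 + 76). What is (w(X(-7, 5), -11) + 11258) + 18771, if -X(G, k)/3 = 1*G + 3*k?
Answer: 390218/13 ≈ 30017.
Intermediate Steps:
X(G, k) = -9*k - 3*G (X(G, k) = -3*(1*G + 3*k) = -3*(G + 3*k) = -9*k - 3*G)
w(O, R) = -159/13 (w(O, R) = -12 + 3/(-89 + 76) = -12 + 3/(-13) = -12 + 3*(-1/13) = -12 - 3/13 = -159/13)
(w(X(-7, 5), -11) + 11258) + 18771 = (-159/13 + 11258) + 18771 = 146195/13 + 18771 = 390218/13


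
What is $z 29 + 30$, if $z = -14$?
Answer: $-376$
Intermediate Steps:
$z 29 + 30 = \left(-14\right) 29 + 30 = -406 + 30 = -376$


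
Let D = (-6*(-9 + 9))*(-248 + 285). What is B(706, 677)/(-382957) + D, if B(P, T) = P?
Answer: -706/382957 ≈ -0.0018435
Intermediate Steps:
D = 0 (D = -6*0*37 = 0*37 = 0)
B(706, 677)/(-382957) + D = 706/(-382957) + 0 = 706*(-1/382957) + 0 = -706/382957 + 0 = -706/382957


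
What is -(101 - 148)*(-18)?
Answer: -846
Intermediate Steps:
-(101 - 148)*(-18) = -(-47)*(-18) = -1*846 = -846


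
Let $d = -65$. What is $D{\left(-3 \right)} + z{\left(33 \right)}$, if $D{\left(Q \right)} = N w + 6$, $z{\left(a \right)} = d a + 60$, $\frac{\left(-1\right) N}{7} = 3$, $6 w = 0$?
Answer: $-2079$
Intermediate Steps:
$w = 0$ ($w = \frac{1}{6} \cdot 0 = 0$)
$N = -21$ ($N = \left(-7\right) 3 = -21$)
$z{\left(a \right)} = 60 - 65 a$ ($z{\left(a \right)} = - 65 a + 60 = 60 - 65 a$)
$D{\left(Q \right)} = 6$ ($D{\left(Q \right)} = \left(-21\right) 0 + 6 = 0 + 6 = 6$)
$D{\left(-3 \right)} + z{\left(33 \right)} = 6 + \left(60 - 2145\right) = 6 - 2085 = -2079$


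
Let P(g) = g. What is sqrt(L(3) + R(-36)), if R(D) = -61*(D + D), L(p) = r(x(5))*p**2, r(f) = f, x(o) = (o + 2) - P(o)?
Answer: 21*sqrt(10) ≈ 66.408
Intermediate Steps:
x(o) = 2 (x(o) = (o + 2) - o = (2 + o) - o = 2)
L(p) = 2*p**2
R(D) = -122*D
sqrt(L(3) + R(-36)) = sqrt(2*3**2 - 122*(-36)) = sqrt(2*9 + 4392) = sqrt(18 + 4392) = sqrt(4410) = 21*sqrt(10)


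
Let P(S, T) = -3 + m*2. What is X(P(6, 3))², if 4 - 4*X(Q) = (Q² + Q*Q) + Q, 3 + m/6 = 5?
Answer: 808201/16 ≈ 50513.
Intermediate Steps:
m = 12 (m = -18 + 6*5 = -18 + 30 = 12)
P(S, T) = 21 (P(S, T) = -3 + 12*2 = -3 + 24 = 21)
X(Q) = 1 - Q²/2 - Q/4 (X(Q) = 1 - ((Q² + Q*Q) + Q)/4 = 1 - ((Q² + Q²) + Q)/4 = 1 - (2*Q² + Q)/4 = 1 - (Q + 2*Q²)/4 = 1 + (-Q²/2 - Q/4) = 1 - Q²/2 - Q/4)
X(P(6, 3))² = (1 - ½*21² - ¼*21)² = (1 - ½*441 - 21/4)² = (1 - 441/2 - 21/4)² = (-899/4)² = 808201/16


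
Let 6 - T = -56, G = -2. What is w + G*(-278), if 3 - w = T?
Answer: 497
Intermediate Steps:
T = 62 (T = 6 - 1*(-56) = 6 + 56 = 62)
w = -59 (w = 3 - 1*62 = 3 - 62 = -59)
w + G*(-278) = -59 - 2*(-278) = -59 + 556 = 497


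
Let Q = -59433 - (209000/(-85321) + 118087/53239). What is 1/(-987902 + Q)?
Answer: -4542404719/4757418394723792 ≈ -9.5480e-7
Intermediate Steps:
Q = -269967688014254/4542404719 (Q = -59433 - (209000*(-1/85321) + 118087*(1/53239)) = -59433 - (-209000/85321 + 118087/53239) = -59433 - 1*(-1051650073/4542404719) = -59433 + 1051650073/4542404719 = -269967688014254/4542404719 ≈ -59433.)
1/(-987902 + Q) = 1/(-987902 - 269967688014254/4542404719) = 1/(-4757418394723792/4542404719) = -4542404719/4757418394723792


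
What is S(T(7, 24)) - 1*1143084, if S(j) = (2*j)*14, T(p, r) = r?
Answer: -1142412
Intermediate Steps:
S(j) = 28*j
S(T(7, 24)) - 1*1143084 = 28*24 - 1*1143084 = 672 - 1143084 = -1142412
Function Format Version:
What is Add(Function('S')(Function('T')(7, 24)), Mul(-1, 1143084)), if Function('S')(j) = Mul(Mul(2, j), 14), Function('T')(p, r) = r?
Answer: -1142412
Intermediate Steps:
Function('S')(j) = Mul(28, j)
Add(Function('S')(Function('T')(7, 24)), Mul(-1, 1143084)) = Add(Mul(28, 24), Mul(-1, 1143084)) = Add(672, -1143084) = -1142412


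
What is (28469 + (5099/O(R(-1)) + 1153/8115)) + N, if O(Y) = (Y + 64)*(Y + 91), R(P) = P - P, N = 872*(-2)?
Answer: 1263118629457/47261760 ≈ 26726.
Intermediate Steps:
N = -1744
R(P) = 0
O(Y) = (64 + Y)*(91 + Y)
(28469 + (5099/O(R(-1)) + 1153/8115)) + N = (28469 + (5099/(5824 + 0**2 + 155*0) + 1153/8115)) - 1744 = (28469 + (5099/(5824 + 0 + 0) + 1153*(1/8115))) - 1744 = (28469 + (5099/5824 + 1153/8115)) - 1744 = (28469 + 48093457/47261760) - 1744 = 1345543138897/47261760 - 1744 = 1263118629457/47261760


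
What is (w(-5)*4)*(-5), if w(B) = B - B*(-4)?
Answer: 500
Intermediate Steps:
w(B) = 5*B (w(B) = B - (-4)*B = B + 4*B = 5*B)
(w(-5)*4)*(-5) = ((5*(-5))*4)*(-5) = -25*4*(-5) = -100*(-5) = 500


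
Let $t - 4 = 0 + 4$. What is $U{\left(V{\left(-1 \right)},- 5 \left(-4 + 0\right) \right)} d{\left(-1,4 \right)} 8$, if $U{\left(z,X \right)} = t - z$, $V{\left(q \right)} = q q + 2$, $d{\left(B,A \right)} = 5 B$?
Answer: $-200$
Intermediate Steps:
$V{\left(q \right)} = 2 + q^{2}$ ($V{\left(q \right)} = q^{2} + 2 = 2 + q^{2}$)
$t = 8$ ($t = 4 + \left(0 + 4\right) = 4 + 4 = 8$)
$U{\left(z,X \right)} = 8 - z$
$U{\left(V{\left(-1 \right)},- 5 \left(-4 + 0\right) \right)} d{\left(-1,4 \right)} 8 = \left(8 - \left(2 + \left(-1\right)^{2}\right)\right) 5 \left(-1\right) 8 = \left(8 - \left(2 + 1\right)\right) \left(-5\right) 8 = \left(8 - 3\right) \left(-5\right) 8 = 5 \left(-5\right) 8 = \left(-25\right) 8 = -200$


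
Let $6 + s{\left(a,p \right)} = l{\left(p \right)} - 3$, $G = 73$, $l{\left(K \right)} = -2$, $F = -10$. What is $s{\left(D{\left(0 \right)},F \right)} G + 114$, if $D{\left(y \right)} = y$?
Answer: $-689$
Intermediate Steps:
$s{\left(a,p \right)} = -11$ ($s{\left(a,p \right)} = -6 - 5 = -11$)
$s{\left(D{\left(0 \right)},F \right)} G + 114 = \left(-11\right) 73 + 114 = -803 + 114 = -689$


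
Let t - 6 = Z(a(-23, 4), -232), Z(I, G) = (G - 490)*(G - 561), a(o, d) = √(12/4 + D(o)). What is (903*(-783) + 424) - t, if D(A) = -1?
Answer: -1279177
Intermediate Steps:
a(o, d) = √2 (a(o, d) = √(12/4 - 1) = √(12*(¼) - 1) = √(3 - 1) = √2)
Z(I, G) = (-561 + G)*(-490 + G) (Z(I, G) = (-490 + G)*(-561 + G) = (-561 + G)*(-490 + G))
t = 572552 (t = 6 + (274890 + (-232)² - 1051*(-232)) = 6 + (274890 + 53824 + 243832) = 6 + 572546 = 572552)
(903*(-783) + 424) - t = (903*(-783) + 424) - 1*572552 = (-707049 + 424) - 572552 = -706625 - 572552 = -1279177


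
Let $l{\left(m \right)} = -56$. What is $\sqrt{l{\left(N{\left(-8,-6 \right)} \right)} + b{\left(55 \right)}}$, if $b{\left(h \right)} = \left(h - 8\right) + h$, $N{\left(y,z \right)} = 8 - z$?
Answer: $\sqrt{46} \approx 6.7823$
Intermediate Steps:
$b{\left(h \right)} = -8 + 2 h$ ($b{\left(h \right)} = \left(-8 + h\right) + h = -8 + 2 h$)
$\sqrt{l{\left(N{\left(-8,-6 \right)} \right)} + b{\left(55 \right)}} = \sqrt{-56 + \left(-8 + 2 \cdot 55\right)} = \sqrt{-56 + \left(-8 + 110\right)} = \sqrt{-56 + 102} = \sqrt{46}$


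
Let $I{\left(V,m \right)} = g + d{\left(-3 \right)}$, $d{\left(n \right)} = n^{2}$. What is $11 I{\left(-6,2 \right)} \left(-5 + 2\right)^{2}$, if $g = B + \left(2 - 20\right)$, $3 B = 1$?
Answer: $-858$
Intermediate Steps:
$B = \frac{1}{3}$ ($B = \frac{1}{3} \cdot 1 = \frac{1}{3} \approx 0.33333$)
$g = - \frac{53}{3}$ ($g = \frac{1}{3} + \left(2 - 20\right) = \frac{1}{3} - 18 = - \frac{53}{3} \approx -17.667$)
$I{\left(V,m \right)} = - \frac{26}{3}$ ($I{\left(V,m \right)} = - \frac{53}{3} + \left(-3\right)^{2} = - \frac{53}{3} + 9 = - \frac{26}{3}$)
$11 I{\left(-6,2 \right)} \left(-5 + 2\right)^{2} = 11 \left(- \frac{26}{3}\right) \left(-5 + 2\right)^{2} = - \frac{286 \left(-3\right)^{2}}{3} = \left(- \frac{286}{3}\right) 9 = -858$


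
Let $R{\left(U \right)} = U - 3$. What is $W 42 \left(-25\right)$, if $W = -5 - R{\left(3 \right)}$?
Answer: $5250$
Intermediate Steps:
$R{\left(U \right)} = -3 + U$
$W = -5$ ($W = -5 - \left(-3 + 3\right) = -5 - 0 = -5 + 0 = -5$)
$W 42 \left(-25\right) = \left(-5\right) 42 \left(-25\right) = \left(-210\right) \left(-25\right) = 5250$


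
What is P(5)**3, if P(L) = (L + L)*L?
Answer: 125000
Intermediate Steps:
P(L) = 2*L**2 (P(L) = (2*L)*L = 2*L**2)
P(5)**3 = (2*5**2)**3 = (2*25)**3 = 50**3 = 125000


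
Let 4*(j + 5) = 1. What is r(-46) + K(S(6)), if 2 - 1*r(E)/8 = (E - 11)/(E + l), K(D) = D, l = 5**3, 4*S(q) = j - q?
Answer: 24123/1264 ≈ 19.085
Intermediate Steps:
j = -19/4 (j = -5 + (1/4)*1 = -5 + 1/4 = -19/4 ≈ -4.7500)
S(q) = -19/16 - q/4 (S(q) = (-19/4 - q)/4 = -19/16 - q/4)
l = 125
r(E) = 16 - 8*(-11 + E)/(125 + E) (r(E) = 16 - 8*(E - 11)/(E + 125) = 16 - 8*(-11 + E)/(125 + E))
r(-46) + K(S(6)) = 8*(261 - 46)/(125 - 46) + (-19/16 - 1/4*6) = 8*215/79 + (-19/16 - 3/2) = 8*(1/79)*215 - 43/16 = 1720/79 - 43/16 = 24123/1264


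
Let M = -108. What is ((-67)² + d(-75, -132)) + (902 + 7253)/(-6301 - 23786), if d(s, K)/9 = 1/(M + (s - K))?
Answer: 2295800335/511479 ≈ 4488.6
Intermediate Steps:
d(s, K) = 9/(-108 + s - K) (d(s, K) = 9/(-108 + (s - K)) = 9/(-108 + s - K))
((-67)² + d(-75, -132)) + (902 + 7253)/(-6301 - 23786) = ((-67)² + 9/(-108 - 75 - 1*(-132))) + (902 + 7253)/(-6301 - 23786) = (4489 + 9/(-108 - 75 + 132)) + 8155/(-30087) = (4489 + 9/(-51)) + 8155*(-1/30087) = (4489 + 9*(-1/51)) - 8155/30087 = (4489 - 3/17) - 8155/30087 = 76310/17 - 8155/30087 = 2295800335/511479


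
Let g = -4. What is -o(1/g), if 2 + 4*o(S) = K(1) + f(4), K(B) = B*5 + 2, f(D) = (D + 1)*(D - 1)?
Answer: -5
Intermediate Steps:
f(D) = (1 + D)*(-1 + D)
K(B) = 2 + 5*B (K(B) = 5*B + 2 = 2 + 5*B)
o(S) = 5 (o(S) = -½ + ((2 + 5*1) + (-1 + 4²))/4 = -½ + ((2 + 5) + (-1 + 16))/4 = -½ + (7 + 15)/4 = -½ + (¼)*22 = -½ + 11/2 = 5)
-o(1/g) = -1*5 = -5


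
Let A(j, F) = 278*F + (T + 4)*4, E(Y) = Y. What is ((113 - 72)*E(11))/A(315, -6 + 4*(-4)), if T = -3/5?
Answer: -2255/30512 ≈ -0.073905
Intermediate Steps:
T = -⅗ (T = -3*⅕ = -⅗ ≈ -0.60000)
A(j, F) = 68/5 + 278*F (A(j, F) = 278*F + (-⅗ + 4)*4 = 278*F + (17/5)*4 = 278*F + 68/5 = 68/5 + 278*F)
((113 - 72)*E(11))/A(315, -6 + 4*(-4)) = ((113 - 72)*11)/(68/5 + 278*(-6 + 4*(-4))) = (41*11)/(68/5 + 278*(-6 - 16)) = 451/(68/5 + 278*(-22)) = 451/(68/5 - 6116) = 451/(-30512/5) = 451*(-5/30512) = -2255/30512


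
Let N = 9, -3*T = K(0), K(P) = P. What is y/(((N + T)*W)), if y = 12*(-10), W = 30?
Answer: -4/9 ≈ -0.44444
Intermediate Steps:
T = 0 (T = -⅓*0 = 0)
y = -120
y/(((N + T)*W)) = -120*1/(30*(9 + 0)) = -120/(9*30) = -120/270 = -120*1/270 = -4/9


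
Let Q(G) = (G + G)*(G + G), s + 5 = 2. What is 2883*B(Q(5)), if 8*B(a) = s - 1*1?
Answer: -2883/2 ≈ -1441.5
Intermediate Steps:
s = -3 (s = -5 + 2 = -3)
Q(G) = 4*G² (Q(G) = (2*G)*(2*G) = 4*G²)
B(a) = -½ (B(a) = (-3 - 1*1)/8 = (-3 - 1)/8 = (⅛)*(-4) = -½)
2883*B(Q(5)) = 2883*(-½) = -2883/2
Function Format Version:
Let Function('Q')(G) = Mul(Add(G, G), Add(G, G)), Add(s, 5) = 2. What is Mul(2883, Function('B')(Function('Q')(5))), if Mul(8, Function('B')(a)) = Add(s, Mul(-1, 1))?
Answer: Rational(-2883, 2) ≈ -1441.5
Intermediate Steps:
s = -3 (s = Add(-5, 2) = -3)
Function('Q')(G) = Mul(4, Pow(G, 2)) (Function('Q')(G) = Mul(Mul(2, G), Mul(2, G)) = Mul(4, Pow(G, 2)))
Function('B')(a) = Rational(-1, 2) (Function('B')(a) = Mul(Rational(1, 8), Add(-3, Mul(-1, 1))) = Mul(Rational(1, 8), Add(-3, -1)) = Mul(Rational(1, 8), -4) = Rational(-1, 2))
Mul(2883, Function('B')(Function('Q')(5))) = Mul(2883, Rational(-1, 2)) = Rational(-2883, 2)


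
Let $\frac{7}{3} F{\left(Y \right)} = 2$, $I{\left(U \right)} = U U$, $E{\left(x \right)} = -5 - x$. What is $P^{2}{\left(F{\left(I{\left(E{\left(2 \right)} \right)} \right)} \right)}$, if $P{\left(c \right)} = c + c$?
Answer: $\frac{144}{49} \approx 2.9388$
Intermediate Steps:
$I{\left(U \right)} = U^{2}$
$F{\left(Y \right)} = \frac{6}{7}$ ($F{\left(Y \right)} = \frac{3}{7} \cdot 2 = \frac{6}{7}$)
$P{\left(c \right)} = 2 c$
$P^{2}{\left(F{\left(I{\left(E{\left(2 \right)} \right)} \right)} \right)} = \left(2 \cdot \frac{6}{7}\right)^{2} = \left(\frac{12}{7}\right)^{2} = \frac{144}{49}$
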